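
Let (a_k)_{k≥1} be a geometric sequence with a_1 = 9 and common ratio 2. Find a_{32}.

a_k = 9·2^(k-1).
a_{32} = 9·2^31 = 19327352832.

19327352832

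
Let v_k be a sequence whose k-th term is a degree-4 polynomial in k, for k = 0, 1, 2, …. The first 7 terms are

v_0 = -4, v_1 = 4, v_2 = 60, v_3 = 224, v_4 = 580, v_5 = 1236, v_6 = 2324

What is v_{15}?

65216

1st diffs: 8, 56, 164, 356, 656, 1088.
2nd diffs: 48, 108, 192, 300, 432.
3rd diffs: 60, 84, 108, 132.
4th diffs: 24, 24, 24 (constant).
So v_k = k^4 + 4k^3 + 5k^2 - 2k - 4.
Evaluating at k = 15 gives v_{15} = 65216.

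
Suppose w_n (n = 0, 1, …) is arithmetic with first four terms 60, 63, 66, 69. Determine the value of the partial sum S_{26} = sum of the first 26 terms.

2535

Common difference d = 3.
w_n = 60 + (n - 0)·3.
w_{25} = 135; S = 26·(60 + 135)/2 = 2535.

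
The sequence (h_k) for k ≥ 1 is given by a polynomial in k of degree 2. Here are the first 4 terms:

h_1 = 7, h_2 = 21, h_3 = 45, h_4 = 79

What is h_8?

315

1st diffs: 14, 24, 34.
2nd diffs: 10, 10 (constant).
So h_k = 5k^2 - k + 3.
Evaluating at k = 8 gives h_8 = 315.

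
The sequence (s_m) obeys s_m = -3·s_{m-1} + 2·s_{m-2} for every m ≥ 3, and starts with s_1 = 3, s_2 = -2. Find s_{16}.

-168175840

Applying the relation repeatedly:
s_3 = 12; s_4 = -40; s_5 = 144; …; s_{13} = 3722592; s_{14} = -13258208; s_{15} = 47219808; s_{16} = -168175840.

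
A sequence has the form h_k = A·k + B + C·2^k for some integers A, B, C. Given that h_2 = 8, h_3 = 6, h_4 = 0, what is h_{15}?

-32730

At k = 2, 3, 4: 2A + B + 4C = 8; 3A + B + 8C = 6; 4A + B + 16C = 0.
Subtracting the first from the second: A + 4C = -2.
Subtracting the second from the third: A + 8C = -6.
Solving: C = -1, A = 2, then B = 8.
Therefore h_{15} = 30 + 8 + (-1)·32768 = -32730.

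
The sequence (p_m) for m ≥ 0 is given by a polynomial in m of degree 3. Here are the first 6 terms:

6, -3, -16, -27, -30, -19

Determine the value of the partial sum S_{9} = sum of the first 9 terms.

150

1st diffs: -9, -13, -11, -3, 11.
2nd diffs: -4, 2, 8, 14.
3rd diffs: 6, 6, 6 (constant).
Newton forward-difference form: p_m = 6 + (-9)·C(m,1) + (-4)·C(m,2) + 6·C(m,3).
Continuing: 12, 69, 158.
Summing m = 0..8 (9 terms) gives 150.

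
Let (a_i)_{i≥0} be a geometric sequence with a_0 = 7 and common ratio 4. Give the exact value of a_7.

a_i = 7·4^(i-0).
a_7 = 7·4^7 = 114688.

114688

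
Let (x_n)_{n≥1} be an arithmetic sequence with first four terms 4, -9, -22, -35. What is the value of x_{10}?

-113

Common difference d = -13.
x_n = 4 + (n - 1)·(-13).
x_{10} = 4 + 9·(-13) = -113.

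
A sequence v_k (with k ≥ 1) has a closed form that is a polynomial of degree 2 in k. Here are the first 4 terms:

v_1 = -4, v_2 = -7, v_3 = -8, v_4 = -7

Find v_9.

1st diffs: -3, -1, 1.
2nd diffs: 2, 2 (constant).
So v_k = k^2 - 6k + 1.
Evaluating at k = 9 gives v_9 = 28.

28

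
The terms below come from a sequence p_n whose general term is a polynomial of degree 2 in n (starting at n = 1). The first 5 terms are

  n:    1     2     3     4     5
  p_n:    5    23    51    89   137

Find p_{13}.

881

1st diffs: 18, 28, 38, 48.
2nd diffs: 10, 10, 10 (constant).
Newton forward-difference form: p_n = 5 + 18·C(n-1,1) + 10·C(n-1,2).
At n = 13: n-1 = 12, so p_{13} = 5 + 216 + 660 = 881.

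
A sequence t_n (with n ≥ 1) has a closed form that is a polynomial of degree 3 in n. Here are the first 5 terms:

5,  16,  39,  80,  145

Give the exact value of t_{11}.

1st diffs: 11, 23, 41, 65.
2nd diffs: 12, 18, 24.
3rd diffs: 6, 6 (constant).
Newton forward-difference form: t_n = 5 + 11·C(n-1,1) + 12·C(n-1,2) + 6·C(n-1,3).
At n = 11: n-1 = 10, so t_{11} = 5 + 110 + 540 + 720 = 1375.

1375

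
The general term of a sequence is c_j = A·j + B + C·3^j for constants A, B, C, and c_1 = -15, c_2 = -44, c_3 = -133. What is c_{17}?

-645700799

At j = 1, 2, 3: A + B + 3C = -15; 2A + B + 9C = -44; 3A + B + 27C = -133.
Subtracting the first from the second: A + 6C = -29.
Subtracting the second from the third: A + 18C = -89.
Solving: C = -5, A = 1, then B = -1.
So c_j = 1·j + (-1) + (-5)·3^j; at j=17 this is -645700799.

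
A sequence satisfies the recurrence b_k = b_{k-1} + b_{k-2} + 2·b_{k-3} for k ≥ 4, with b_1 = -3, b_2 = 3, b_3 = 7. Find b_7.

60

Applying the relation repeatedly:
b_4 = 4, b_5 = 17, b_6 = 35, b_7 = 60.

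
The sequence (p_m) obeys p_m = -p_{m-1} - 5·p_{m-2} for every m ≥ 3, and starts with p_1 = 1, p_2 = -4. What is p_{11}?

5864

Step forward from the initial values:
p_3 = -1, p_4 = 21, p_5 = -16, p_6 = -89, p_7 = 169, p_8 = 276, p_9 = -1121, p_{10} = -259, p_{11} = 5864.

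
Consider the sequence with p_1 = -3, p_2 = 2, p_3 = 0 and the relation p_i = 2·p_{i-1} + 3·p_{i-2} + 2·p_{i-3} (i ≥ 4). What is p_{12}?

8664

Step forward from the initial values:
p_4 = 0  p_5 = 4  p_6 = 8  p_7 = 28  p_8 = 88  p_9 = 276  p_{10} = 872  p_{11} = 2748  p_{12} = 8664.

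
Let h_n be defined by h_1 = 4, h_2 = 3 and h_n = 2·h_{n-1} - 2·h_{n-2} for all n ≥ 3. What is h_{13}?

-256

h_3 = -2  h_4 = -10  h_5 = -16  …  h_{10} = 48  h_{11} = -32  h_{12} = -160  h_{13} = -256.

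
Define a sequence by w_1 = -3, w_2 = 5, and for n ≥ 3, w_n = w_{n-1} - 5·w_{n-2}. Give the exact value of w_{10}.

-5605

Step forward from the initial values:
w_3 = 20;  w_4 = -5;  w_5 = -105;  w_6 = -80;  w_7 = 445;  w_8 = 845;  w_9 = -1380;  w_{10} = -5605.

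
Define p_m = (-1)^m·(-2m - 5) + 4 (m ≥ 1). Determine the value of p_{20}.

(-1)^20 = 1; -2m - 5 at m=20 is -45; so p_{20} = -41.

-41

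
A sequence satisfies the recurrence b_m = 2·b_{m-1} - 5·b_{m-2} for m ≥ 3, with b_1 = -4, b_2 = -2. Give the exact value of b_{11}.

Step forward from the initial values:
b_3 = 16, b_4 = 42, b_5 = 4, b_6 = -202, b_7 = -424, b_8 = 162, b_9 = 2444, b_{10} = 4078, b_{11} = -4064.

-4064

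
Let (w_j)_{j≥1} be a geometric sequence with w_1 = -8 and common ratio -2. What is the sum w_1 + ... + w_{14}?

43688

w_j = (-8)·(-2)^(j-1).
S = (-8)·((-2)^14 - 1)/(-2 - 1) = (-8)·(16384 - 1)/(-3) = 43688.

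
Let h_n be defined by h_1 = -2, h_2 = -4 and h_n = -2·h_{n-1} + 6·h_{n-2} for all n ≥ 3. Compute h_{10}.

-15424

h_3 = -4; h_4 = -16; h_5 = 8; h_6 = -112; h_7 = 272; h_8 = -1216; h_9 = 4064; h_{10} = -15424.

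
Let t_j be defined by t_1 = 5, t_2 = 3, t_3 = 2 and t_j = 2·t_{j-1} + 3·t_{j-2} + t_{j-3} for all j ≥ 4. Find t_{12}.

Compute successive terms:
t_4 = 18, t_5 = 45, t_6 = 146, t_7 = 445, t_8 = 1373, t_9 = 4227, t_{10} = 13018, t_{11} = 40090, t_{12} = 123461.

123461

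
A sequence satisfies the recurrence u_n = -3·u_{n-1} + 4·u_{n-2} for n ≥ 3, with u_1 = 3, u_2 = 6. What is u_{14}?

Compute successive terms:
u_3 = -6, u_4 = 42, u_5 = -150, …, u_{11} = -629142, u_{12} = 2516586, u_{13} = -10066326, u_{14} = 40265322.
(Characteristic roots are 1 and -4.)

40265322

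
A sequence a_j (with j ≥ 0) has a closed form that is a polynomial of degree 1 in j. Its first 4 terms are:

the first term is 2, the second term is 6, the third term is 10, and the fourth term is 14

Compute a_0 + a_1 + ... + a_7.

128

1st diffs: 4, 4, 4 (constant).
So a_j = 4j + 2.
Continuing: 18, 22, 26, 30.
Summing j = 0..7 (8 terms) gives 128.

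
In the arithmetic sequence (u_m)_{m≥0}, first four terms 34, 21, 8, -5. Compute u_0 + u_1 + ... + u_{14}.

Common difference d = -13.
u_m = 34 + (m - 0)·(-13).
u_{14} = -148; S = 15·(34 + (-148))/2 = -855.

-855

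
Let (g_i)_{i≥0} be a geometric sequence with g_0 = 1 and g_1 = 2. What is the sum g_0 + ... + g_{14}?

32767

Common ratio r = 2.
g_i = 1·2^(i-0).
S = 1·(2^15 - 1)/(2 - 1) = 1·(32768 - 1)/(1) = 32767.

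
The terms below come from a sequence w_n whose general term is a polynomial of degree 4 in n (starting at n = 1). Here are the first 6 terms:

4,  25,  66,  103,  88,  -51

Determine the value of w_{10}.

1st diffs: 21, 41, 37, -15, -139.
2nd diffs: 20, -4, -52, -124.
3rd diffs: -24, -48, -72.
4th diffs: -24, -24 (constant).
So w_n = -n^4 + 6n^3 - n^2 - 3n + 3.
Evaluating at n = 10 gives w_{10} = -4127.

-4127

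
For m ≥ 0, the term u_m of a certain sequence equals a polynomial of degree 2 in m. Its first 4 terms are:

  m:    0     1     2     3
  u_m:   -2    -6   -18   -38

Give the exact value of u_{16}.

-1026

1st diffs: -4, -12, -20.
2nd diffs: -8, -8 (constant).
Newton forward-difference form: u_m = -2 + (-4)·C(m,1) + (-8)·C(m,2).
At m = 16: m = 16, so u_{16} = -2 - 64 - 960 = -1026.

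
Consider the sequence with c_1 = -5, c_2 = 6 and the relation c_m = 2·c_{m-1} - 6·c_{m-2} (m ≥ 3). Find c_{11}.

-52320

Iterate the recurrence:
c_3 = 42;  c_4 = 48;  c_5 = -156;  c_6 = -600;  c_7 = -264;  c_8 = 3072;  c_9 = 7728;  c_{10} = -2976;  c_{11} = -52320.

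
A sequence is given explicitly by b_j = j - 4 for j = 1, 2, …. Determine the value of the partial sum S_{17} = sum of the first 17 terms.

Over j = 1..17: Σj = 153.
Total = (1)·153 + (-4)·17 = 85.

85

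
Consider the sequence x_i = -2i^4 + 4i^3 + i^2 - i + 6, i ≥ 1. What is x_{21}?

-351492

x_{21} = -2·21^4 + 4·21^3 + 1·21^2 - 1·21 + 6 = -351492.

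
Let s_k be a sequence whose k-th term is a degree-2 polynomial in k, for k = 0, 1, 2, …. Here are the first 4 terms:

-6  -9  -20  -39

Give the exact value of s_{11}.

-479

1st diffs: -3, -11, -19.
2nd diffs: -8, -8 (constant).
Newton forward-difference form: s_k = -6 + (-3)·C(k,1) + (-8)·C(k,2).
At k = 11: k = 11, so s_{11} = -6 - 33 - 440 = -479.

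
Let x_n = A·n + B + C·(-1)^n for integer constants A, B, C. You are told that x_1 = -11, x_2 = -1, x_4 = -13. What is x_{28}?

Plug in n = 1, 2, 4: A + B - C = -11; 2A + B + C = -1; 4A + B + C = -13.
Subtracting the first from the second: A + 2C = 10.
Subtracting the second from the third: 2A = -12.
Solving: C = 8, A = -6, then B = 3.
Hence x_{28} = -6·28 + 3 + 8·1 = -157.

-157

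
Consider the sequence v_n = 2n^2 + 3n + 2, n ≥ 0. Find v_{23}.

v_{23} = 2·23^2 + 3·23 + 2 = 1129.

1129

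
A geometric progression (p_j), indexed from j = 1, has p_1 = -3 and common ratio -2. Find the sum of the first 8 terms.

255

p_j = (-3)·(-2)^(j-1).
S = (-3)·((-2)^8 - 1)/(-2 - 1) = (-3)·(256 - 1)/(-3) = 255.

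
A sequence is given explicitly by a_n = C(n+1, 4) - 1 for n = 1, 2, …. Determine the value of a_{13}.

C(14, 4) = 1001, so a_{13} = 1000.

1000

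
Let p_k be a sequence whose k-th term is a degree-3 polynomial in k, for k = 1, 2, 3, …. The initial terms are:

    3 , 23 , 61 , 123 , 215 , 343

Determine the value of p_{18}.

1st diffs: 20, 38, 62, 92, 128.
2nd diffs: 18, 24, 30, 36.
3rd diffs: 6, 6, 6 (constant).
Newton forward-difference form: p_k = 3 + 20·C(k-1,1) + 18·C(k-1,2) + 6·C(k-1,3).
At k = 18: k-1 = 17, so p_{18} = 3 + 340 + 2448 + 4080 = 6871.

6871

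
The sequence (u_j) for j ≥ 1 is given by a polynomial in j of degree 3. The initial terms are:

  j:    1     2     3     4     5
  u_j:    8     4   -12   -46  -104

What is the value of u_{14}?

-2696

1st diffs: -4, -16, -34, -58.
2nd diffs: -12, -18, -24.
3rd diffs: -6, -6 (constant).
So u_j = -j^3 + 3j + 6.
Evaluating at j = 14 gives u_{14} = -2696.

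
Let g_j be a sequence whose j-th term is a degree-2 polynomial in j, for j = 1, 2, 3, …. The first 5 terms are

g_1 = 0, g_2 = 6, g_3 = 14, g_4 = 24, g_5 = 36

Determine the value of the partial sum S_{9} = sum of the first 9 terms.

384

1st diffs: 6, 8, 10, 12.
2nd diffs: 2, 2, 2 (constant).
Newton forward-difference form: g_j = 6·C(j-1,1) + 2·C(j-1,2).
Continuing: 50, 66, 84, 104.
Summing j = 1..9 (9 terms) gives 384.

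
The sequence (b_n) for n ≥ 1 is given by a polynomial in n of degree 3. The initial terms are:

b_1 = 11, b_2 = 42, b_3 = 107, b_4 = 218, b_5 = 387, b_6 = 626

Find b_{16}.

9506

1st diffs: 31, 65, 111, 169, 239.
2nd diffs: 34, 46, 58, 70.
3rd diffs: 12, 12, 12 (constant).
Newton forward-difference form: b_n = 11 + 31·C(n-1,1) + 34·C(n-1,2) + 12·C(n-1,3).
At n = 16: n-1 = 15, so b_{16} = 11 + 465 + 3570 + 5460 = 9506.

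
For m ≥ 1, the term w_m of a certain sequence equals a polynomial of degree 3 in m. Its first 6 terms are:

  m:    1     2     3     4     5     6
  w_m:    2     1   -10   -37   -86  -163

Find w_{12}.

1st diffs: -1, -11, -27, -49, -77.
2nd diffs: -10, -16, -22, -28.
3rd diffs: -6, -6, -6 (constant).
Newton forward-difference form: w_m = 2 + (-1)·C(m-1,1) + (-10)·C(m-1,2) + (-6)·C(m-1,3).
At m = 12: m-1 = 11, so w_{12} = 2 - 11 - 550 - 990 = -1549.

-1549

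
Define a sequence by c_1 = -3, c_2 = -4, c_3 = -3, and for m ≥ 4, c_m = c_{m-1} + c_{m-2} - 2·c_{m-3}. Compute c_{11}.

-20

Compute successive terms:
c_4 = -1;  c_5 = 4;  c_6 = 9;  c_7 = 15;  c_8 = 16;  c_9 = 13;  c_{10} = -1;  c_{11} = -20.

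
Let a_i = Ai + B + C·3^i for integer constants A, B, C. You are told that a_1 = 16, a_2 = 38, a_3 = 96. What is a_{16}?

129140230

Write the equations: A + B + 3C = 16; 2A + B + 9C = 38; 3A + B + 27C = 96.
Subtracting the first from the second: A + 6C = 22.
Subtracting the second from the third: A + 18C = 58.
Solving: C = 3, A = 4, then B = 3.
Therefore a_{16} = 64 + 3 + 3·43046721 = 129140230.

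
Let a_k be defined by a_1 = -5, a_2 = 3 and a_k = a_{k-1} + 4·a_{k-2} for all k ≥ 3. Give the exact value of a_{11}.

-14513

Iterate the recurrence:
a_3 = -17;  a_4 = -5;  a_5 = -73;  a_6 = -93;  a_7 = -385;  a_8 = -757;  a_9 = -2297;  a_{10} = -5325;  a_{11} = -14513.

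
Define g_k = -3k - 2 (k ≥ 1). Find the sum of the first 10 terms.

Over k = 1..10: Σk = 55.
Total = (-3)·55 + (-2)·10 = -185.

-185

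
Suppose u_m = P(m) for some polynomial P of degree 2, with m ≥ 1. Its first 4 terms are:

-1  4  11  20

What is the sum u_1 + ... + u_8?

244

1st diffs: 5, 7, 9.
2nd diffs: 2, 2 (constant).
So u_m = m^2 + 2m - 4.
Continuing: 31, 44, 59, 76.
Summing m = 1..8 (8 terms) gives 244.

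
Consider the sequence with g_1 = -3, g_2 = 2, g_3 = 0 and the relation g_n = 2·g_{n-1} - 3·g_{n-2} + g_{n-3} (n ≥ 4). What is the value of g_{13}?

329

g_4 = -9;  g_5 = -16;  g_6 = -5;  g_7 = 29;  g_8 = 57;  g_9 = 22;  g_{10} = -98;  g_{11} = -205;  g_{12} = -94;  g_{13} = 329.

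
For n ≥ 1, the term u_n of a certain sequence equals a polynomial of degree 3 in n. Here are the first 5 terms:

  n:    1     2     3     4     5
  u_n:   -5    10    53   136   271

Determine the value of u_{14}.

1st diffs: 15, 43, 83, 135.
2nd diffs: 28, 40, 52.
3rd diffs: 12, 12 (constant).
So u_n = 2n^3 + 2n^2 - 5n - 4.
Evaluating at n = 14 gives u_{14} = 5806.

5806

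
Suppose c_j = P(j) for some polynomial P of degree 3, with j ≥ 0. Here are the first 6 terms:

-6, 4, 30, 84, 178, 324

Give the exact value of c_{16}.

8794

1st diffs: 10, 26, 54, 94, 146.
2nd diffs: 16, 28, 40, 52.
3rd diffs: 12, 12, 12 (constant).
So c_j = 2j^3 + 2j^2 + 6j - 6.
Evaluating at j = 16 gives c_{16} = 8794.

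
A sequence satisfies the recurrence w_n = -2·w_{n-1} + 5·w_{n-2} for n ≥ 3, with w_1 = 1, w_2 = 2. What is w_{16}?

13091588

Iterate the recurrence:
w_3 = 1, w_4 = 8, w_5 = -11, …, w_{13} = -318851, w_{14} = 1100342, w_{15} = -3794939, w_{16} = 13091588.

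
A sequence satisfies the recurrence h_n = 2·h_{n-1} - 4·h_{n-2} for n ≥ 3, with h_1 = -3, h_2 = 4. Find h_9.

1280

Applying the relation repeatedly:
h_3 = 20; h_4 = 24; h_5 = -32; h_6 = -160; h_7 = -192; h_8 = 256; h_9 = 1280.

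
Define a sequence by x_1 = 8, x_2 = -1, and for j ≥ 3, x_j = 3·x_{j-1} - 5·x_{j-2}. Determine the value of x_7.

Iterate the recurrence:
x_3 = -43, x_4 = -124, x_5 = -157, x_6 = 149, x_7 = 1232.

1232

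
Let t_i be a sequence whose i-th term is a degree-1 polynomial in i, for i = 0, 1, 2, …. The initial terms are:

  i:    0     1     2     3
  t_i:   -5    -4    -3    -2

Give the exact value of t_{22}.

17

1st diffs: 1, 1, 1 (constant).
So t_i = i - 5.
Evaluating at i = 22 gives t_{22} = 17.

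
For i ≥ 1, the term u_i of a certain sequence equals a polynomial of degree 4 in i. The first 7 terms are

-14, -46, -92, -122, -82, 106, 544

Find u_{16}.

1st diffs: -32, -46, -30, 40, 188, 438.
2nd diffs: -14, 16, 70, 148, 250.
3rd diffs: 30, 54, 78, 102.
4th diffs: 24, 24, 24 (constant).
So u_i = i^4 - 5i^3 - 2i^2 - 6i - 2.
Evaluating at i = 16 gives u_{16} = 44446.

44446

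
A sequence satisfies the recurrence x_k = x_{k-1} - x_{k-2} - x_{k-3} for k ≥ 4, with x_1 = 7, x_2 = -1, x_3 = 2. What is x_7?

6

Applying the relation repeatedly:
x_4 = -4  x_5 = -5  x_6 = -3  x_7 = 6.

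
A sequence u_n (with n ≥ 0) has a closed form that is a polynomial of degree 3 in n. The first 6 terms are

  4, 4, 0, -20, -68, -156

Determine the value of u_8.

1st diffs: 0, -4, -20, -48, -88.
2nd diffs: -4, -16, -28, -40.
3rd diffs: -12, -12, -12 (constant).
So u_n = -2n^3 + 4n^2 - 2n + 4.
Evaluating at n = 8 gives u_8 = -780.

-780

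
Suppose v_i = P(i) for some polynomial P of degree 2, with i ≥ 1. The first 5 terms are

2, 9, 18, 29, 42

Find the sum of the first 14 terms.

1st diffs: 7, 9, 11, 13.
2nd diffs: 2, 2, 2 (constant).
So v_i = i^2 + 4i - 3.
Continuing: …, 57, 74, 93, 114, …, v_{14} = 249.
Summing i = 1..14 (14 terms) gives 1393.

1393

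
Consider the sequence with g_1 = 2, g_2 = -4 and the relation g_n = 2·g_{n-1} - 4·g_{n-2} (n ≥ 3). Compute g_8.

Applying the relation repeatedly:
g_3 = -16  g_4 = -16  g_5 = 32  g_6 = 128  g_7 = 128  g_8 = -256.

-256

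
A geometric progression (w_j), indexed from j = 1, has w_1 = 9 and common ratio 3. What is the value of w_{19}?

w_j = 9·3^(j-1).
w_{19} = 9·3^18 = 3486784401.

3486784401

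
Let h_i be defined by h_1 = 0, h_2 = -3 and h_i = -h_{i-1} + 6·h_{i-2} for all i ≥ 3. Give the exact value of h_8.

Iterate the recurrence:
h_3 = 3  h_4 = -21  h_5 = 39  h_6 = -165  h_7 = 399  h_8 = -1389.
(Characteristic roots are 2 and -3.)

-1389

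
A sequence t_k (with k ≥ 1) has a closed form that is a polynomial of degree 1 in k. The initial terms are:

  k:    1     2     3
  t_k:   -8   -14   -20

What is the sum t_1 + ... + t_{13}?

1st diffs: -6, -6 (constant).
So t_k = -6k - 2.
Continuing: …, -26, -32, -38, -44, …, t_{13} = -80.
Summing k = 1..13 (13 terms) gives -572.

-572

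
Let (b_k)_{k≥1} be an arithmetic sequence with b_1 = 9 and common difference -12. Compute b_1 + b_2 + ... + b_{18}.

b_k = 9 + (k - 1)·(-12).
b_{18} = -195; S = 18·(9 + (-195))/2 = -1674.

-1674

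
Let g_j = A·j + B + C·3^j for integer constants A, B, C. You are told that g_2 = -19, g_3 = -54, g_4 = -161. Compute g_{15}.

Write the equations: 2A + B + 9C = -19; 3A + B + 27C = -54; 4A + B + 81C = -161.
Subtracting the first from the second: A + 18C = -35.
Subtracting the second from the third: A + 54C = -107.
Solving: C = -2, A = 1, then B = -3.
So g_j = 1·j + (-3) + (-2)·3^j; at j=15 this is -28697802.

-28697802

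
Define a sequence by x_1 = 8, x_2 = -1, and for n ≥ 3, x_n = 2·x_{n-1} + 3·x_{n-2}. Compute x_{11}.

Iterate the recurrence:
x_3 = 22, x_4 = 41, x_5 = 148, x_6 = 419, x_7 = 1282, x_8 = 3821, x_9 = 11488, x_{10} = 34439, x_{11} = 103342.
(Characteristic roots are 3 and -1.)

103342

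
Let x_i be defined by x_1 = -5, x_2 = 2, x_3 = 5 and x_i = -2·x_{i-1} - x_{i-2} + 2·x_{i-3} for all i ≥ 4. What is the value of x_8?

98

Step forward from the initial values:
x_4 = -22;  x_5 = 43;  x_6 = -54;  x_7 = 21;  x_8 = 98.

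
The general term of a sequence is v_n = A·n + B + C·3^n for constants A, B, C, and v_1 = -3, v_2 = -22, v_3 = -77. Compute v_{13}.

The three given values yield: A + B + 3C = -3; 2A + B + 9C = -22; 3A + B + 27C = -77.
Subtracting the first from the second: A + 6C = -19.
Subtracting the second from the third: A + 18C = -55.
Solving: C = -3, A = -1, then B = 7.
So v_n = -1·n + 7 + (-3)·3^n; at n=13 this is -4782975.

-4782975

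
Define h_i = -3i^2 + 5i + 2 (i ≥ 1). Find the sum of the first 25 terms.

Over i = 1..25: Σi = 325, Σi² = 5525.
Total = (-3)·5525 + (5)·325 + (2)·25 = -14900.

-14900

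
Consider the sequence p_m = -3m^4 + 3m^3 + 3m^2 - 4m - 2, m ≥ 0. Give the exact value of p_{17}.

-235027

p_{17} = -3·17^4 + 3·17^3 + 3·17^2 - 4·17 - 2 = -235027.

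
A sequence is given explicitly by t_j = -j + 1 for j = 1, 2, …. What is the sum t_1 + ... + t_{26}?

Over j = 1..26: Σj = 351.
Total = (-1)·351 + (1)·26 = -325.

-325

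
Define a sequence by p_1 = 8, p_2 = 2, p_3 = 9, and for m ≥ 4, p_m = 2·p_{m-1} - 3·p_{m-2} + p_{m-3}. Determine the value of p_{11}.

p_4 = 20; p_5 = 15; p_6 = -21; p_7 = -67; p_8 = -56; p_9 = 68; p_{10} = 237; p_{11} = 214.

214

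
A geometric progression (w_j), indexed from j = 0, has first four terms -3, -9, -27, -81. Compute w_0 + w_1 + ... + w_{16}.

Common ratio r = 3.
w_j = (-3)·3^(j-0).
S = (-3)·(3^17 - 1)/(3 - 1) = (-3)·(129140163 - 1)/(2) = -193710243.

-193710243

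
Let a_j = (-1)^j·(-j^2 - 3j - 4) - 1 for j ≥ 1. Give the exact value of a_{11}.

157

(-1)^11 = -1; -j^2 - 3j - 4 at j=11 is -158; so a_{11} = 157.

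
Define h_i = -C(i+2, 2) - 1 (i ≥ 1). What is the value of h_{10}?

C(12, 2) = 66, so h_{10} = -67.

-67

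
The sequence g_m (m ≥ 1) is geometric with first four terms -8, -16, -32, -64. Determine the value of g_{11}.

-8192

Common ratio r = 2.
g_m = (-8)·2^(m-1).
g_{11} = (-8)·2^10 = -8192.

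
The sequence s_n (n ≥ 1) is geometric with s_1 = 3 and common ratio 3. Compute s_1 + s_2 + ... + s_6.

s_n = 3·3^(n-1).
S = 3·(3^6 - 1)/(3 - 1) = 3·(729 - 1)/(2) = 1092.

1092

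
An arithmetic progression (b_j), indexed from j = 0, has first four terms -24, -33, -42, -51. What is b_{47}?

Common difference d = -9.
b_j = -24 + (j - 0)·(-9).
b_{47} = -24 + 47·(-9) = -447.

-447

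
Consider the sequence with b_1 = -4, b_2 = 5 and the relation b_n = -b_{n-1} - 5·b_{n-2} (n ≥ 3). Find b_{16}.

Iterate the recurrence:
b_3 = 15, b_4 = -40, b_5 = -35, …, b_{13} = 65740, b_{14} = -17915, b_{15} = -310785, b_{16} = 400360.

400360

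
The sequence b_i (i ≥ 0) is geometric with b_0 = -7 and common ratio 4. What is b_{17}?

-120259084288

b_i = (-7)·4^(i-0).
b_{17} = (-7)·4^17 = -120259084288.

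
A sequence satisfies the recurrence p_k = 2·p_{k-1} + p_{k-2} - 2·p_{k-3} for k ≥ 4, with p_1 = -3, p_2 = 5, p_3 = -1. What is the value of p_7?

39

Applying the relation repeatedly:
p_4 = 9, p_5 = 7, p_6 = 25, p_7 = 39.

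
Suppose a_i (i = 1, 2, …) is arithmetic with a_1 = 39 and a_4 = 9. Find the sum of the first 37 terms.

-5217

Common difference d = (9 - 39) / (4 - 1) = -10.
a_i = 39 + (i - 1)·(-10).
a_{37} = -321; S = 37·(39 + (-321))/2 = -5217.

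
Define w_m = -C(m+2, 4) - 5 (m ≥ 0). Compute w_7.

C(9, 4) = 126, so w_7 = -131.

-131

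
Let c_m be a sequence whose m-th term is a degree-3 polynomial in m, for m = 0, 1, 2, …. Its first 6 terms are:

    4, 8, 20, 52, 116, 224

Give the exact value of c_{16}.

7748

1st diffs: 4, 12, 32, 64, 108.
2nd diffs: 8, 20, 32, 44.
3rd diffs: 12, 12, 12 (constant).
Newton forward-difference form: c_m = 4 + 4·C(m,1) + 8·C(m,2) + 12·C(m,3).
At m = 16: m = 16, so c_{16} = 4 + 64 + 960 + 6720 = 7748.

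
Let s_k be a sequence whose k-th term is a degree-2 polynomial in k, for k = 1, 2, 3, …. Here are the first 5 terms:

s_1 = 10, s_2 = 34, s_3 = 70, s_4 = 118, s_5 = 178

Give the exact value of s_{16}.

1st diffs: 24, 36, 48, 60.
2nd diffs: 12, 12, 12 (constant).
So s_k = 6k^2 + 6k - 2.
Evaluating at k = 16 gives s_{16} = 1630.

1630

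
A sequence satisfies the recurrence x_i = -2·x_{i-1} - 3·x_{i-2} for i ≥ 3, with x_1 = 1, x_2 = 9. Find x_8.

87

Iterate the recurrence:
x_3 = -21, x_4 = 15, x_5 = 33, x_6 = -111, x_7 = 123, x_8 = 87.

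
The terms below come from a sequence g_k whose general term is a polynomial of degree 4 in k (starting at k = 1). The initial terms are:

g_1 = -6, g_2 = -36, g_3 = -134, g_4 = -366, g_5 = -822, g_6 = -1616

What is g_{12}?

-22886

1st diffs: -30, -98, -232, -456, -794.
2nd diffs: -68, -134, -224, -338.
3rd diffs: -66, -90, -114.
4th diffs: -24, -24 (constant).
So g_k = -k^4 - k^3 - 3k^2 + k - 2.
Evaluating at k = 12 gives g_{12} = -22886.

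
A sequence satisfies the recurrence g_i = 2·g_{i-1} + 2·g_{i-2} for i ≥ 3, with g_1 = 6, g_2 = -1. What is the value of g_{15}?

1264000

g_3 = 10;  g_4 = 18;  g_5 = 56;  …;  g_{12} = 61984;  g_{13} = 169344;  g_{14} = 462656;  g_{15} = 1264000.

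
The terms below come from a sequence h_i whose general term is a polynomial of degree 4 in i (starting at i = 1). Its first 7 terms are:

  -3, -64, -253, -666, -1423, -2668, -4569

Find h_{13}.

1st diffs: -61, -189, -413, -757, -1245, -1901.
2nd diffs: -128, -224, -344, -488, -656.
3rd diffs: -96, -120, -144, -168.
4th diffs: -24, -24, -24 (constant).
So h_i = -i^4 - 6i^3 - 3i^2 + 5i + 2.
Evaluating at i = 13 gives h_{13} = -42183.

-42183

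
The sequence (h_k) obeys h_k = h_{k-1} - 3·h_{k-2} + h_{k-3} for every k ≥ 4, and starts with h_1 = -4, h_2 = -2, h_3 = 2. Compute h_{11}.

h_4 = 4, h_5 = -4, h_6 = -14, h_7 = 2, h_8 = 40, h_9 = 20, h_{10} = -98, h_{11} = -118.

-118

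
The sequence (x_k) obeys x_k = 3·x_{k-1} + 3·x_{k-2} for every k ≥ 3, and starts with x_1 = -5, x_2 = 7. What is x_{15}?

84195126

Step forward from the initial values:
x_3 = 6, x_4 = 39, x_5 = 135, …, x_{12} = 1544994, x_{13} = 5857515, x_{14} = 22207527, x_{15} = 84195126.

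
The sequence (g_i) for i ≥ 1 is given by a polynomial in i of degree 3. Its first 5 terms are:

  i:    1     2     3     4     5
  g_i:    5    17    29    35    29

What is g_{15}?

1st diffs: 12, 12, 6, -6.
2nd diffs: 0, -6, -12.
3rd diffs: -6, -6 (constant).
Newton forward-difference form: g_i = 5 + 12·C(i-1,1) + (-6)·C(i-1,3).
At i = 15: i-1 = 14, so g_{15} = 5 + 168 - 2184 = -2011.

-2011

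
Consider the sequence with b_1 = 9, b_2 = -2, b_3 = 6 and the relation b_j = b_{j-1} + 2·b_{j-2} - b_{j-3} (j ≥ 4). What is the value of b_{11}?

Step forward from the initial values:
b_4 = -7, b_5 = 7, b_6 = -13, b_7 = 8, b_8 = -25, b_9 = 4, b_{10} = -54, b_{11} = -21.

-21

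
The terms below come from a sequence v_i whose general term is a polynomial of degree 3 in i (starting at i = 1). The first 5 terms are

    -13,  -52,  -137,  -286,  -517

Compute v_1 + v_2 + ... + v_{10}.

-11185

1st diffs: -39, -85, -149, -231.
2nd diffs: -46, -64, -82.
3rd diffs: -18, -18 (constant).
Newton forward-difference form: v_i = -13 + (-39)·C(i-1,1) + (-46)·C(i-1,2) + (-18)·C(i-1,3).
Continuing: …, -848, -1297, -1882, -2621, …, v_{10} = -3532.
Summing i = 1..10 (10 terms) gives -11185.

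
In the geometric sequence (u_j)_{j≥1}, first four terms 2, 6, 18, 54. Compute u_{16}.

Common ratio r = 3.
u_j = 2·3^(j-1).
u_{16} = 2·3^15 = 28697814.

28697814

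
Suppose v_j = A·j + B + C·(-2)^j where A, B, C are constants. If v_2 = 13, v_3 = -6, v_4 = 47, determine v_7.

Write the equations: 2A + B + 4C = 13; 3A + B - 8C = -6; 4A + B + 16C = 47.
Subtracting the first from the second: A - 12C = -19.
Subtracting the second from the third: A + 24C = 53.
Solving: C = 2, A = 5, then B = -5.
Therefore v_7 = 35 + (-5) + 2·(-128) = -226.

-226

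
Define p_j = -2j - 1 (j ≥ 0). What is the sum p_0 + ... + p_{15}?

Over j = 0..15: Σj = 120.
Total = (-2)·120 + (-1)·16 = -256.

-256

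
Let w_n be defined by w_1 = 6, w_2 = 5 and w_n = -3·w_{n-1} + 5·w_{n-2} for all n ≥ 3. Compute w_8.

-9095

Iterate the recurrence:
w_3 = 15;  w_4 = -20;  w_5 = 135;  w_6 = -505;  w_7 = 2190;  w_8 = -9095.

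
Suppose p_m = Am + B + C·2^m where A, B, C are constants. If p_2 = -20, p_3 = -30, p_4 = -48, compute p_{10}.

-2076

At m = 2, 3, 4: 2A + B + 4C = -20; 3A + B + 8C = -30; 4A + B + 16C = -48.
Subtracting the first from the second: A + 4C = -10.
Subtracting the second from the third: A + 8C = -18.
Solving: C = -2, A = -2, then B = -8.
Therefore p_{10} = -20 + (-8) + (-2)·1024 = -2076.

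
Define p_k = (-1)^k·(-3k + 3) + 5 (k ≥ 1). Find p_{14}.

(-1)^14 = 1; -3k + 3 at k=14 is -39; so p_{14} = -34.

-34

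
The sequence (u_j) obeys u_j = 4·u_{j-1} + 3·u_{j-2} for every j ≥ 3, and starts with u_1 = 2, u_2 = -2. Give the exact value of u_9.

-29054

Step forward from the initial values:
u_3 = -2  u_4 = -14  u_5 = -62  u_6 = -290  u_7 = -1346  u_8 = -6254  u_9 = -29054.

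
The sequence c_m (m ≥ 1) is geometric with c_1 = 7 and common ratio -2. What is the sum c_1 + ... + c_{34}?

c_m = 7·(-2)^(m-1).
S = 7·((-2)^34 - 1)/(-2 - 1) = 7·(17179869184 - 1)/(-3) = -40086361427.

-40086361427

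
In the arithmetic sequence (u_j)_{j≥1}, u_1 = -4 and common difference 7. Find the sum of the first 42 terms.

u_j = -4 + (j - 1)·7.
u_{42} = 283; S = 42·(-4 + 283)/2 = 5859.

5859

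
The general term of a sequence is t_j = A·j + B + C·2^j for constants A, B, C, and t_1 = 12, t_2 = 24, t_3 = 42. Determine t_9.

1590

Write the equations: A + B + 2C = 12; 2A + B + 4C = 24; 3A + B + 8C = 42.
Subtracting the first from the second: A + 2C = 12.
Subtracting the second from the third: A + 4C = 18.
Solving: C = 3, A = 6, then B = 0.
Hence t_9 = 6·9 + 0 + 3·512 = 1590.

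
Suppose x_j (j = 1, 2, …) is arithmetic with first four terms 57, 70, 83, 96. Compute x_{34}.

Common difference d = 13.
x_j = 57 + (j - 1)·13.
x_{34} = 57 + 33·13 = 486.

486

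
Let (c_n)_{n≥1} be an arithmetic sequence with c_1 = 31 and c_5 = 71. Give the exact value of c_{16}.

181

Common difference d = (71 - 31) / (5 - 1) = 10.
c_n = 31 + (n - 1)·10.
c_{16} = 31 + 15·10 = 181.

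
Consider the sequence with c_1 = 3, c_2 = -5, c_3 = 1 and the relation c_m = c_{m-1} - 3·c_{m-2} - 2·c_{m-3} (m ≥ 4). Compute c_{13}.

-3718

c_4 = 10; c_5 = 17; c_6 = -15; c_7 = -86; c_8 = -75; c_9 = 213; c_{10} = 610; c_{11} = 121; c_{12} = -2135; c_{13} = -3718.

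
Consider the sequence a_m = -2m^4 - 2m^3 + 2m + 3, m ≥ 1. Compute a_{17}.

-176831

a_{17} = -2·17^4 - 2·17^3 + 2·17 + 3 = -176831.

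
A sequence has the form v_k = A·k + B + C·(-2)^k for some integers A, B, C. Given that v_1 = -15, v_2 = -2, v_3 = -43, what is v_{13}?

Plug in k = 1, 2, 3: A + B - 2C = -15; 2A + B + 4C = -2; 3A + B - 8C = -43.
Subtracting the first from the second: A + 6C = 13.
Subtracting the second from the third: A - 12C = -41.
Solving: C = 3, A = -5, then B = -4.
Therefore v_{13} = -65 + (-4) + 3·(-8192) = -24645.

-24645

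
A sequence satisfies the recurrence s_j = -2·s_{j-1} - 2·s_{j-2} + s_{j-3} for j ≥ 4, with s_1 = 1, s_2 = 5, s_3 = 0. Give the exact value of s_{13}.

Applying the relation repeatedly:
s_4 = -9;  s_5 = 23;  s_6 = -28;  s_7 = 1;  s_8 = 77;  s_9 = -184;  s_{10} = 215;  s_{11} = 15;  s_{12} = -644;  s_{13} = 1473.

1473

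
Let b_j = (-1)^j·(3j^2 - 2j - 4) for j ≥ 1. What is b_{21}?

-1277

(-1)^21 = -1; 3j^2 - 2j - 4 at j=21 is 1277; so b_{21} = -1277.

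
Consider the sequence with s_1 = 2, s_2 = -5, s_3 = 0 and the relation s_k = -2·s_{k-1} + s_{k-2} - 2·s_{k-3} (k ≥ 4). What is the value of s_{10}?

-3329

Applying the relation repeatedly:
s_4 = -9, s_5 = 28, s_6 = -65, s_7 = 176, s_8 = -473, s_9 = 1252, s_{10} = -3329.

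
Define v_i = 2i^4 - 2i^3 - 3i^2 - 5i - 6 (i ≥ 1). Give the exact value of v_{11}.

v_{11} = 2·11^4 - 2·11^3 - 3·11^2 - 5·11 - 6 = 26196.

26196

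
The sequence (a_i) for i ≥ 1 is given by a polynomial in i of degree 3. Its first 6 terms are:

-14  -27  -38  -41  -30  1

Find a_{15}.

2170

1st diffs: -13, -11, -3, 11, 31.
2nd diffs: 2, 8, 14, 20.
3rd diffs: 6, 6, 6 (constant).
Newton forward-difference form: a_i = -14 + (-13)·C(i-1,1) + 2·C(i-1,2) + 6·C(i-1,3).
At i = 15: i-1 = 14, so a_{15} = -14 - 182 + 182 + 2184 = 2170.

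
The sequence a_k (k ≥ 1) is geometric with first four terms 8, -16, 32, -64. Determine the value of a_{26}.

-268435456

Common ratio r = -2.
a_k = 8·(-2)^(k-1).
a_{26} = 8·(-2)^25 = -268435456.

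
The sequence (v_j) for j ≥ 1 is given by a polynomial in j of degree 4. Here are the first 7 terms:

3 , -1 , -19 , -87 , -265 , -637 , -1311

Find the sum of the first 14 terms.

1st diffs: -4, -18, -68, -178, -372, -674.
2nd diffs: -14, -50, -110, -194, -302.
3rd diffs: -36, -60, -84, -108.
4th diffs: -24, -24, -24 (constant).
Newton forward-difference form: v_j = 3 + (-4)·C(j-1,1) + (-14)·C(j-1,2) + (-36)·C(j-1,3) + (-24)·C(j-1,4).
Continuing: …, -2419, -4117, -6585, -10027, …, v_{14} = -28597.
Summing j = 1..14 (14 terms) gives -89502.

-89502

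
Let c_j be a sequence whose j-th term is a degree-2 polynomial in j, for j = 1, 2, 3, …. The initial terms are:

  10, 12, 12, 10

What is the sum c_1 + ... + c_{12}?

1st diffs: 2, 0, -2.
2nd diffs: -2, -2 (constant).
Newton forward-difference form: c_j = 10 + 2·C(j-1,1) + (-2)·C(j-1,2).
Continuing: …, 6, 0, -8, -18, …, c_{12} = -78.
Summing j = 1..12 (12 terms) gives -188.

-188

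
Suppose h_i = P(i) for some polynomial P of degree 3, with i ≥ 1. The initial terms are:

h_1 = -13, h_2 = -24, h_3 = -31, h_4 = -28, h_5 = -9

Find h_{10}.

536

1st diffs: -11, -7, 3, 19.
2nd diffs: 4, 10, 16.
3rd diffs: 6, 6 (constant).
Newton forward-difference form: h_i = -13 + (-11)·C(i-1,1) + 4·C(i-1,2) + 6·C(i-1,3).
At i = 10: i-1 = 9, so h_{10} = -13 - 99 + 144 + 504 = 536.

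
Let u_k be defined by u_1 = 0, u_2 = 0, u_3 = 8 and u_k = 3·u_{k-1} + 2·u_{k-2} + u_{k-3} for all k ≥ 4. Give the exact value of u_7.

1160

Compute successive terms:
u_4 = 24;  u_5 = 88;  u_6 = 320;  u_7 = 1160.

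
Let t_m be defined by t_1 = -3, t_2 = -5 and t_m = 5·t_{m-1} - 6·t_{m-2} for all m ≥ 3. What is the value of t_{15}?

Compute successive terms:
t_3 = -7;  t_4 = -5;  t_5 = 17;  …;  t_{12} = 168955;  t_{13} = 515057;  t_{14} = 1561555;  t_{15} = 4717433.
(Characteristic roots are 3 and 2.)

4717433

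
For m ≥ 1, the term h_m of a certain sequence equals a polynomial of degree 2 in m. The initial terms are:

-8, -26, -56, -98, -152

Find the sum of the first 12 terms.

1st diffs: -18, -30, -42, -54.
2nd diffs: -12, -12, -12 (constant).
So h_m = -6m^2 - 2.
Continuing: …, -218, -296, -386, -488, …, h_{12} = -866.
Summing m = 1..12 (12 terms) gives -3924.

-3924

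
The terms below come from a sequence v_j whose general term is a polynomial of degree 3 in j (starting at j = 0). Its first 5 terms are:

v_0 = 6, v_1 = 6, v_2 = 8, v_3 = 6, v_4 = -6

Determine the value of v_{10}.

-624

1st diffs: 0, 2, -2, -12.
2nd diffs: 2, -4, -10.
3rd diffs: -6, -6 (constant).
Newton forward-difference form: v_j = 6 + 2·C(j,2) + (-6)·C(j,3).
At j = 10: j = 10, so v_{10} = 6 + 90 - 720 = -624.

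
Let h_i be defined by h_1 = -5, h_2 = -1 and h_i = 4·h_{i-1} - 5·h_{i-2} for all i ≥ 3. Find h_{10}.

-7201

Iterate the recurrence:
h_3 = 21  h_4 = 89  h_5 = 251  h_6 = 559  h_7 = 981  h_8 = 1129  h_9 = -389  h_{10} = -7201.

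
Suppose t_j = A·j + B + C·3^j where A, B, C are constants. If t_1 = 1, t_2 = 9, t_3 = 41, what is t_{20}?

6973568721

Write the equations: A + B + 3C = 1; 2A + B + 9C = 9; 3A + B + 27C = 41.
Subtracting the first from the second: A + 6C = 8.
Subtracting the second from the third: A + 18C = 32.
Solving: C = 2, A = -4, then B = -1.
Therefore t_{20} = -80 + (-1) + 2·3486784401 = 6973568721.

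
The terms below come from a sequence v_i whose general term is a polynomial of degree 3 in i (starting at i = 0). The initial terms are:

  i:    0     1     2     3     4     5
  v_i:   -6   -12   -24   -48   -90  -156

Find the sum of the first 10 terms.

-2310

1st diffs: -6, -12, -24, -42, -66.
2nd diffs: -6, -12, -18, -24.
3rd diffs: -6, -6, -6 (constant).
Newton forward-difference form: v_i = -6 + (-6)·C(i,1) + (-6)·C(i,2) + (-6)·C(i,3).
Continuing: -252, -384, -558, -780.
Summing i = 0..9 (10 terms) gives -2310.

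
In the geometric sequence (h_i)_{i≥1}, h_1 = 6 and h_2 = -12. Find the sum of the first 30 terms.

Common ratio r = -2.
h_i = 6·(-2)^(i-1).
S = 6·((-2)^30 - 1)/(-2 - 1) = 6·(1073741824 - 1)/(-3) = -2147483646.

-2147483646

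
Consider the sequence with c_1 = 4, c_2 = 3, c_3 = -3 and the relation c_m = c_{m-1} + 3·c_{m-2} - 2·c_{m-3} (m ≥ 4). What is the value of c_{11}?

Compute successive terms:
c_4 = -2, c_5 = -17, c_6 = -17, c_7 = -64, c_8 = -81, c_9 = -239, c_{10} = -354, c_{11} = -909.

-909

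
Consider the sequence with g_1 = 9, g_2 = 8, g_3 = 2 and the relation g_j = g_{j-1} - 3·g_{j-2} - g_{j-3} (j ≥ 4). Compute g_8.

119

Compute successive terms:
g_4 = -31; g_5 = -45; g_6 = 46; g_7 = 212; g_8 = 119.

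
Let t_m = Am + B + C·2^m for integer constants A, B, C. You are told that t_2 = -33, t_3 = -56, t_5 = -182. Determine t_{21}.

The three given values yield: 2A + B + 4C = -33; 3A + B + 8C = -56; 5A + B + 32C = -182.
Subtracting the first from the second: A + 4C = -23.
Subtracting the second from the third: 2A + 24C = -126.
Solving: C = -5, A = -3, then B = -7.
Hence t_{21} = -3·21 + (-7) + (-5)·2097152 = -10485830.

-10485830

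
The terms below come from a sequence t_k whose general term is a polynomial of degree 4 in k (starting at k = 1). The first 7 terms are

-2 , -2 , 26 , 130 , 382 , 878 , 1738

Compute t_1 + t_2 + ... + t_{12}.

48904

1st diffs: 0, 28, 104, 252, 496, 860.
2nd diffs: 28, 76, 148, 244, 364.
3rd diffs: 48, 72, 96, 120.
4th diffs: 24, 24, 24 (constant).
Newton forward-difference form: t_k = -2 + 28·C(k-1,2) + 48·C(k-1,3) + 24·C(k-1,4).
Continuing: …, 3106, 5150, 8062, 12058, …, t_{12} = 17378.
Summing k = 1..12 (12 terms) gives 48904.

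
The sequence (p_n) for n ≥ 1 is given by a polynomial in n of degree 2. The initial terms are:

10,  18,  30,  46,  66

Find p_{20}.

1st diffs: 8, 12, 16, 20.
2nd diffs: 4, 4, 4 (constant).
So p_n = 2n^2 + 2n + 6.
Evaluating at n = 20 gives p_{20} = 846.

846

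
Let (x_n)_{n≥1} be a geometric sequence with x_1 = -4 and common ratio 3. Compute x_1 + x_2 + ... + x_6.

-1456

x_n = (-4)·3^(n-1).
S = (-4)·(3^6 - 1)/(3 - 1) = (-4)·(729 - 1)/(2) = -1456.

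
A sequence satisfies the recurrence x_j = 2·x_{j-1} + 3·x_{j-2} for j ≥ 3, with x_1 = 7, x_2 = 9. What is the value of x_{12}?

708585

Step forward from the initial values:
x_3 = 39  x_4 = 105  x_5 = 327  x_6 = 969  x_7 = 2919  x_8 = 8745  x_9 = 26247  x_{10} = 78729  x_{11} = 236199  x_{12} = 708585.
(Characteristic roots are 3 and -1.)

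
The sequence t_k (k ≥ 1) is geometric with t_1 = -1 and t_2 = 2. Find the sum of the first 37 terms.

Common ratio r = -2.
t_k = (-1)·(-2)^(k-1).
S = (-1)·((-2)^37 - 1)/(-2 - 1) = (-1)·(-137438953472 - 1)/(-3) = -45812984491.

-45812984491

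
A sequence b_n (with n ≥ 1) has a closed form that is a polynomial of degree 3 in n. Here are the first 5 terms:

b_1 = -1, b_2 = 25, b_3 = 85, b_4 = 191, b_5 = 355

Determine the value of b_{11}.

1st diffs: 26, 60, 106, 164.
2nd diffs: 34, 46, 58.
3rd diffs: 12, 12 (constant).
Newton forward-difference form: b_n = -1 + 26·C(n-1,1) + 34·C(n-1,2) + 12·C(n-1,3).
At n = 11: n-1 = 10, so b_{11} = -1 + 260 + 1530 + 1440 = 3229.

3229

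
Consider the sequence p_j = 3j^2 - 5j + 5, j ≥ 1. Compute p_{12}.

p_{12} = 3·12^2 - 5·12 + 5 = 377.

377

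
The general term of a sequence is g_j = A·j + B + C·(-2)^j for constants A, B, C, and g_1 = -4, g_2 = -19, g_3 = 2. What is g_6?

-151

Plug in j = 1, 2, 3: A + B - 2C = -4; 2A + B + 4C = -19; 3A + B - 8C = 2.
Subtracting the first from the second: A + 6C = -15.
Subtracting the second from the third: A - 12C = 21.
Solving: C = -2, A = -3, then B = -5.
Hence g_6 = -3·6 + (-5) + (-2)·64 = -151.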